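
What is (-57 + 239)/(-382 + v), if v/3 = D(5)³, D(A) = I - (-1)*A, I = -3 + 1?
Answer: -26/43 ≈ -0.60465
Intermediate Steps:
I = -2
D(A) = -2 + A (D(A) = -2 - (-1)*A = -2 + A)
v = 81 (v = 3*(-2 + 5)³ = 3*3³ = 3*27 = 81)
(-57 + 239)/(-382 + v) = (-57 + 239)/(-382 + 81) = 182/(-301) = 182*(-1/301) = -26/43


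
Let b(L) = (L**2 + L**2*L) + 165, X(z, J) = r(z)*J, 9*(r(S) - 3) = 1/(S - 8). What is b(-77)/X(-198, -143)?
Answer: 75919446/72293 ≈ 1050.2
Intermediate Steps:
r(S) = 3 + 1/(9*(-8 + S)) (r(S) = 3 + 1/(9*(S - 8)) = 3 + 1/(9*(-8 + S)))
X(z, J) = J*(-215 + 27*z)/(9*(-8 + z)) (X(z, J) = ((-215 + 27*z)/(9*(-8 + z)))*J = J*(-215 + 27*z)/(9*(-8 + z)))
b(L) = 165 + L**2 + L**3 (b(L) = (L**2 + L**3) + 165 = 165 + L**2 + L**3)
b(-77)/X(-198, -143) = (165 + (-77)**2 + (-77)**3)/(((1/9)*(-143)*(-215 + 27*(-198))/(-8 - 198))) = (165 + 5929 - 456533)/(((1/9)*(-143)*(-215 - 5346)/(-206))) = -450439/((1/9)*(-143)*(-1/206)*(-5561)) = -450439/(-795223/1854) = -450439*(-1854/795223) = 75919446/72293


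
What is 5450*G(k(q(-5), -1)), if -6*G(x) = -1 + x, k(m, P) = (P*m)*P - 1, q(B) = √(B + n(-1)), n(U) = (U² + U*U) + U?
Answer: 5450/3 - 5450*I/3 ≈ 1816.7 - 1816.7*I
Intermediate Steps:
n(U) = U + 2*U² (n(U) = (U² + U²) + U = 2*U² + U = U + 2*U²)
q(B) = √(1 + B) (q(B) = √(B - (1 + 2*(-1))) = √(B - (1 - 2)) = √(B - 1*(-1)) = √(B + 1) = √(1 + B))
k(m, P) = -1 + m*P² (k(m, P) = m*P² - 1 = -1 + m*P²)
G(x) = ⅙ - x/6 (G(x) = -(-1 + x)/6 = ⅙ - x/6)
5450*G(k(q(-5), -1)) = 5450*(⅙ - (-1 + √(1 - 5)*(-1)²)/6) = 5450*(⅙ - (-1 + √(-4)*1)/6) = 5450*(⅙ - (-1 + (2*I)*1)/6) = 5450*(⅙ - (-1 + 2*I)/6) = 5450*(⅙ + (⅙ - I/3)) = 5450*(⅓ - I/3) = 5450/3 - 5450*I/3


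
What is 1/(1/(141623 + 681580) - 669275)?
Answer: -823203/550949187824 ≈ -1.4942e-6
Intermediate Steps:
1/(1/(141623 + 681580) - 669275) = 1/(1/823203 - 669275) = 1/(-550949187824/823203) = -823203/550949187824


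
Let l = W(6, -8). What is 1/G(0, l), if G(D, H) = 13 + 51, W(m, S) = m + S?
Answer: 1/64 ≈ 0.015625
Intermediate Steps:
W(m, S) = S + m
l = -2 (l = -8 + 6 = -2)
G(D, H) = 64
1/G(0, l) = 1/64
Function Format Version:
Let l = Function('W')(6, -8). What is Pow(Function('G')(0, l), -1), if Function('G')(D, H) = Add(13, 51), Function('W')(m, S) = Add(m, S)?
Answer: Rational(1, 64) ≈ 0.015625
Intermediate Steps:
Function('W')(m, S) = Add(S, m)
l = -2 (l = Add(-8, 6) = -2)
Function('G')(D, H) = 64
Pow(Function('G')(0, l), -1) = Pow(64, -1) = Rational(1, 64)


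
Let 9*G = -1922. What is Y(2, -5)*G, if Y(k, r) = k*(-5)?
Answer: 19220/9 ≈ 2135.6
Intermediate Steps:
Y(k, r) = -5*k
G = -1922/9 (G = (⅑)*(-1922) = -1922/9 ≈ -213.56)
Y(2, -5)*G = -5*2*(-1922/9) = -10*(-1922/9) = 19220/9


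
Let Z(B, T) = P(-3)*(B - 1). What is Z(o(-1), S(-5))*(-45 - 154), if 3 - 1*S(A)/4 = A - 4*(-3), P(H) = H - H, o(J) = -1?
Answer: 0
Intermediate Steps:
P(H) = 0
S(A) = -36 - 4*A (S(A) = 12 - 4*(A - 4*(-3)) = 12 - 4*(A + 12) = 12 - 4*(12 + A) = 12 + (-48 - 4*A) = -36 - 4*A)
Z(B, T) = 0 (Z(B, T) = 0*(B - 1) = 0*(-1 + B) = 0)
Z(o(-1), S(-5))*(-45 - 154) = 0*(-45 - 154) = 0*(-199) = 0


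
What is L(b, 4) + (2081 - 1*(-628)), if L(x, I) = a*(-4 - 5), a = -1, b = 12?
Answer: 2718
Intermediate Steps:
L(x, I) = 9 (L(x, I) = -(-4 - 5) = -1*(-9) = 9)
L(b, 4) + (2081 - 1*(-628)) = 9 + (2081 - 1*(-628)) = 9 + (2081 + 628) = 9 + 2709 = 2718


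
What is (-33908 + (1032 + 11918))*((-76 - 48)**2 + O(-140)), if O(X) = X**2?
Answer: -733027008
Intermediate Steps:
(-33908 + (1032 + 11918))*((-76 - 48)**2 + O(-140)) = (-33908 + (1032 + 11918))*((-76 - 48)**2 + (-140)**2) = (-33908 + 12950)*((-124)**2 + 19600) = -20958*(15376 + 19600) = -20958*34976 = -733027008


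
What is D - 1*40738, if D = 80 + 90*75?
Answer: -33908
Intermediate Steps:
D = 6830 (D = 80 + 6750 = 6830)
D - 1*40738 = 6830 - 1*40738 = 6830 - 40738 = -33908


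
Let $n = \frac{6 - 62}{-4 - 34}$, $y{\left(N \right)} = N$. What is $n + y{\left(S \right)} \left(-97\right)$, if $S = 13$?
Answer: $- \frac{23931}{19} \approx -1259.5$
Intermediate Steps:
$n = \frac{28}{19}$ ($n = - \frac{56}{-38} = \left(-56\right) \left(- \frac{1}{38}\right) = \frac{28}{19} \approx 1.4737$)
$n + y{\left(S \right)} \left(-97\right) = \frac{28}{19} + 13 \left(-97\right) = \frac{28}{19} - 1261 = - \frac{23931}{19}$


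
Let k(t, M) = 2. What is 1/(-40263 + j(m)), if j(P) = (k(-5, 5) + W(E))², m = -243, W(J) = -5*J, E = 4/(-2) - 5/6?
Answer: -36/1440059 ≈ -2.4999e-5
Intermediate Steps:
E = -17/6 (E = 4*(-½) - 5*⅙ = -2 - ⅚ = -17/6 ≈ -2.8333)
j(P) = 9409/36 (j(P) = (2 - 5*(-17/6))² = (2 + 85/6)² = (97/6)² = 9409/36)
1/(-40263 + j(m)) = 1/(-40263 + 9409/36) = 1/(-1440059/36) = -36/1440059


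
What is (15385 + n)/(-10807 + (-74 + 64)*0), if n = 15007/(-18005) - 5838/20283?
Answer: -1872707319868/1315555616635 ≈ -1.4235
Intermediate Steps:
n = -136500057/121731805 (n = 15007*(-1/18005) - 5838*1/20283 = -15007/18005 - 1946/6761 = -136500057/121731805 ≈ -1.1213)
(15385 + n)/(-10807 + (-74 + 64)*0) = (15385 - 136500057/121731805)/(-10807 + (-74 + 64)*0) = 1872707319868/(121731805*(-10807 - 10*0)) = 1872707319868/(121731805*(-10807 + 0)) = (1872707319868/121731805)/(-10807) = (1872707319868/121731805)*(-1/10807) = -1872707319868/1315555616635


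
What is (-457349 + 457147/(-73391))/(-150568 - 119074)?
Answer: 16782878803/9894648011 ≈ 1.6962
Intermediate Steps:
(-457349 + 457147/(-73391))/(-150568 - 119074) = (-457349 + 457147*(-1/73391))/(-269642) = (-457349 - 457147/73391)*(-1/269642) = -33565757606/73391*(-1/269642) = 16782878803/9894648011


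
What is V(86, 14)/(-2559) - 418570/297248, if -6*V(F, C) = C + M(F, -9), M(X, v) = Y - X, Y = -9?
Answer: -179188913/126776272 ≈ -1.4134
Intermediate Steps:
M(X, v) = -9 - X
V(F, C) = 3/2 - C/6 + F/6 (V(F, C) = -(C + (-9 - F))/6 = -(-9 + C - F)/6 = 3/2 - C/6 + F/6)
V(86, 14)/(-2559) - 418570/297248 = (3/2 - 1/6*14 + (1/6)*86)/(-2559) - 418570/297248 = (3/2 - 7/3 + 43/3)*(-1/2559) - 418570*1/297248 = (27/2)*(-1/2559) - 209285/148624 = -9/1706 - 209285/148624 = -179188913/126776272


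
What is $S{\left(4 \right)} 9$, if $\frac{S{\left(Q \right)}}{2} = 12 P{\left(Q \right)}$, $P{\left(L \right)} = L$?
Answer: $864$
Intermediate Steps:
$S{\left(Q \right)} = 24 Q$ ($S{\left(Q \right)} = 2 \cdot 12 Q = 24 Q$)
$S{\left(4 \right)} 9 = 24 \cdot 4 \cdot 9 = 96 \cdot 9 = 864$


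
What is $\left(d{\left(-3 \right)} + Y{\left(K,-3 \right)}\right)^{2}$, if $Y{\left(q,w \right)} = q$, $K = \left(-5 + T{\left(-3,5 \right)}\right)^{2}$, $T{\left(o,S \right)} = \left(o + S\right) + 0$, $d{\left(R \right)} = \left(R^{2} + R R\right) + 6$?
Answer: $1089$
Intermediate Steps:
$d{\left(R \right)} = 6 + 2 R^{2}$ ($d{\left(R \right)} = \left(R^{2} + R^{2}\right) + 6 = 2 R^{2} + 6 = 6 + 2 R^{2}$)
$T{\left(o,S \right)} = S + o$ ($T{\left(o,S \right)} = \left(S + o\right) + 0 = S + o$)
$K = 9$ ($K = \left(-5 + \left(5 - 3\right)\right)^{2} = \left(-5 + 2\right)^{2} = \left(-3\right)^{2} = 9$)
$\left(d{\left(-3 \right)} + Y{\left(K,-3 \right)}\right)^{2} = \left(\left(6 + 2 \left(-3\right)^{2}\right) + 9\right)^{2} = \left(\left(6 + 2 \cdot 9\right) + 9\right)^{2} = \left(\left(6 + 18\right) + 9\right)^{2} = \left(24 + 9\right)^{2} = 33^{2} = 1089$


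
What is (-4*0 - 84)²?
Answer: 7056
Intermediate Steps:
(-4*0 - 84)² = (0 - 84)² = (-84)² = 7056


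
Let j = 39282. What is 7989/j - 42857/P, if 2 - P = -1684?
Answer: -139169935/5519121 ≈ -25.216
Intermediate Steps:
P = 1686 (P = 2 - 1*(-1684) = 2 + 1684 = 1686)
7989/j - 42857/P = 7989/39282 - 42857/1686 = 7989*(1/39282) - 42857*1/1686 = 2663/13094 - 42857/1686 = -139169935/5519121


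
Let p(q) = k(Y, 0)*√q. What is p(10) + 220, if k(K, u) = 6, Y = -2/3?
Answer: 220 + 6*√10 ≈ 238.97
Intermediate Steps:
Y = -⅔ (Y = -2*⅓ = -⅔ ≈ -0.66667)
p(q) = 6*√q
p(10) + 220 = 6*√10 + 220 = 220 + 6*√10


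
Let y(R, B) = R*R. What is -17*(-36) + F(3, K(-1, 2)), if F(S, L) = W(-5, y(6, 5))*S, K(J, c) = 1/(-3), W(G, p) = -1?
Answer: 609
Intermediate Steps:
y(R, B) = R²
K(J, c) = -⅓
F(S, L) = -S
-17*(-36) + F(3, K(-1, 2)) = -17*(-36) - 1*3 = 612 - 3 = 609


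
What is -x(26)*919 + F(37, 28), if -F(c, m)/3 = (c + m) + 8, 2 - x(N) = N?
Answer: 21837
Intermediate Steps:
x(N) = 2 - N
F(c, m) = -24 - 3*c - 3*m (F(c, m) = -3*((c + m) + 8) = -3*(8 + c + m) = -24 - 3*c - 3*m)
-x(26)*919 + F(37, 28) = -(2 - 1*26)*919 + (-24 - 3*37 - 3*28) = -(2 - 26)*919 + (-24 - 111 - 84) = -1*(-24)*919 - 219 = 24*919 - 219 = 22056 - 219 = 21837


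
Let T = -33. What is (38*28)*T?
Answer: -35112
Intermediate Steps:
(38*28)*T = (38*28)*(-33) = 1064*(-33) = -35112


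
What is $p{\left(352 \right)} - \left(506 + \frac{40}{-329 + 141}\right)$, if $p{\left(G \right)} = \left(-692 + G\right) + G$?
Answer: $- \frac{23208}{47} \approx -493.79$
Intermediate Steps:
$p{\left(G \right)} = -692 + 2 G$
$p{\left(352 \right)} - \left(506 + \frac{40}{-329 + 141}\right) = \left(-692 + 2 \cdot 352\right) - \left(506 + \frac{40}{-329 + 141}\right) = \left(-692 + 704\right) - \left(506 + \frac{40}{-188}\right) = 12 - \left(506 + 40 \left(- \frac{1}{188}\right)\right) = 12 - \left(506 - \frac{10}{47}\right) = 12 - \frac{23772}{47} = - \frac{23208}{47}$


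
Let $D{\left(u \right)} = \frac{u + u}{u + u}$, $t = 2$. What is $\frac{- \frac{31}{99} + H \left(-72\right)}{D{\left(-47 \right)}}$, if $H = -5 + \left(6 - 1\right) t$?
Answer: $- \frac{35671}{99} \approx -360.31$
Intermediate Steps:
$D{\left(u \right)} = 1$ ($D{\left(u \right)} = \frac{2 u}{2 u} = 2 u \frac{1}{2 u} = 1$)
$H = 5$ ($H = -5 + \left(6 - 1\right) 2 = -5 + 5 \cdot 2 = -5 + 10 = 5$)
$\frac{- \frac{31}{99} + H \left(-72\right)}{D{\left(-47 \right)}} = \frac{- \frac{31}{99} + 5 \left(-72\right)}{1} = \left(\left(-31\right) \frac{1}{99} - 360\right) 1 = \left(- \frac{31}{99} - 360\right) 1 = \left(- \frac{35671}{99}\right) 1 = - \frac{35671}{99}$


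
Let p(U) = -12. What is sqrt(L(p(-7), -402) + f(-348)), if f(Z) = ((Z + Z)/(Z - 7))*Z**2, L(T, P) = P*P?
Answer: 6*sqrt(1396903345)/355 ≈ 631.69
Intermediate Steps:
L(T, P) = P**2
f(Z) = 2*Z**3/(-7 + Z) (f(Z) = ((2*Z)/(-7 + Z))*Z**2 = (2*Z/(-7 + Z))*Z**2 = 2*Z**3/(-7 + Z))
sqrt(L(p(-7), -402) + f(-348)) = sqrt((-402)**2 + 2*(-348)**3/(-7 - 348)) = sqrt(161604 + 2*(-42144192)/(-355)) = sqrt(161604 + 2*(-42144192)*(-1/355)) = sqrt(161604 + 84288384/355) = sqrt(141657804/355) = 6*sqrt(1396903345)/355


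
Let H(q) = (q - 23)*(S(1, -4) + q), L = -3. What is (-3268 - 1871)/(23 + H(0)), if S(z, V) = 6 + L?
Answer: 5139/46 ≈ 111.72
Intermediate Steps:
S(z, V) = 3 (S(z, V) = 6 - 3 = 3)
H(q) = (-23 + q)*(3 + q) (H(q) = (q - 23)*(3 + q) = (-23 + q)*(3 + q))
(-3268 - 1871)/(23 + H(0)) = (-3268 - 1871)/(23 + (-69 + 0**2 - 20*0)) = -5139/(23 + (-69 + 0 + 0)) = -5139/(23 - 69) = -5139/(-46) = -5139*(-1/46) = 5139/46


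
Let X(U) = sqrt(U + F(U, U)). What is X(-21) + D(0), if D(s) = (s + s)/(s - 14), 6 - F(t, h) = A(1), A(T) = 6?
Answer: I*sqrt(21) ≈ 4.5826*I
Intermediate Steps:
F(t, h) = 0 (F(t, h) = 6 - 1*6 = 6 - 6 = 0)
D(s) = 2*s/(-14 + s) (D(s) = (2*s)/(-14 + s) = 2*s/(-14 + s))
X(U) = sqrt(U) (X(U) = sqrt(U + 0) = sqrt(U))
X(-21) + D(0) = sqrt(-21) + 2*0/(-14 + 0) = I*sqrt(21) + 2*0/(-14) = I*sqrt(21) + 2*0*(-1/14) = I*sqrt(21) + 0 = I*sqrt(21)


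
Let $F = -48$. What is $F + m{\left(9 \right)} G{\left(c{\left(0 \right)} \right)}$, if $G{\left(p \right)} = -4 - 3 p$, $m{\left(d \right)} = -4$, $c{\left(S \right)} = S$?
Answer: $-32$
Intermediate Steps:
$F + m{\left(9 \right)} G{\left(c{\left(0 \right)} \right)} = -48 - 4 \left(-4 - 0\right) = -48 - 4 \left(-4 + 0\right) = -48 - -16 = -48 + 16 = -32$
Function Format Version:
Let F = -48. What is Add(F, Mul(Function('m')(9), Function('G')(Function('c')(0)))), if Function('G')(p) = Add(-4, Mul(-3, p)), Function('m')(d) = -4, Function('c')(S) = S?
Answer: -32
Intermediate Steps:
Add(F, Mul(Function('m')(9), Function('G')(Function('c')(0)))) = Add(-48, Mul(-4, Add(-4, Mul(-3, 0)))) = Add(-48, Mul(-4, Add(-4, 0))) = Add(-48, Mul(-4, -4)) = Add(-48, 16) = -32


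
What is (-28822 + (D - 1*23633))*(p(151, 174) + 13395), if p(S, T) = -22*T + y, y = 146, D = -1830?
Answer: -527270205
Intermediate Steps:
p(S, T) = 146 - 22*T (p(S, T) = -22*T + 146 = 146 - 22*T)
(-28822 + (D - 1*23633))*(p(151, 174) + 13395) = (-28822 + (-1830 - 1*23633))*((146 - 22*174) + 13395) = (-28822 + (-1830 - 23633))*((146 - 3828) + 13395) = (-28822 - 25463)*(-3682 + 13395) = -54285*9713 = -527270205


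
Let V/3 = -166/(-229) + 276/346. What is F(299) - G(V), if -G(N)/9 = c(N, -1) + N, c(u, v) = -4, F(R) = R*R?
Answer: 3542001845/39617 ≈ 89406.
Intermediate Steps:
F(R) = R²
V = 180960/39617 (V = 3*(-166/(-229) + 276/346) = 3*(-166*(-1/229) + 276*(1/346)) = 3*(166/229 + 138/173) = 3*(60320/39617) = 180960/39617 ≈ 4.5677)
G(N) = 36 - 9*N (G(N) = -9*(-4 + N) = 36 - 9*N)
F(299) - G(V) = 299² - (36 - 9*180960/39617) = 89401 - (36 - 1628640/39617) = 89401 - 1*(-202428/39617) = 89401 + 202428/39617 = 3542001845/39617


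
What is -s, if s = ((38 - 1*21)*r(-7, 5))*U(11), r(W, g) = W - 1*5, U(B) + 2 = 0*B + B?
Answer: 1836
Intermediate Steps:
U(B) = -2 + B (U(B) = -2 + (0*B + B) = -2 + (0 + B) = -2 + B)
r(W, g) = -5 + W (r(W, g) = W - 5 = -5 + W)
s = -1836 (s = ((38 - 1*21)*(-5 - 7))*(-2 + 11) = ((38 - 21)*(-12))*9 = (17*(-12))*9 = -204*9 = -1836)
-s = -1*(-1836) = 1836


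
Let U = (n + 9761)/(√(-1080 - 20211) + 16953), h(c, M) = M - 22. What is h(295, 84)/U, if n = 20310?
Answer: 1051086/30071 + 62*I*√21291/30071 ≈ 34.953 + 0.30084*I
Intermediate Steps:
h(c, M) = -22 + M
U = 30071/(16953 + I*√21291) (U = (20310 + 9761)/(√(-1080 - 20211) + 16953) = 30071/(√(-21291) + 16953) = 30071/(I*√21291 + 16953) = 30071/(16953 + I*√21291) ≈ 1.7737 - 0.015266*I)
h(295, 84)/U = (-22 + 84)/(169931221/95808500 - 30071*I*√21291/287425500) = 62/(169931221/95808500 - 30071*I*√21291/287425500)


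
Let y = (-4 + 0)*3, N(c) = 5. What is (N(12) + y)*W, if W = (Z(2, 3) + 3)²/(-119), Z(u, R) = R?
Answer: 36/17 ≈ 2.1176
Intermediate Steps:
y = -12 (y = -4*3 = -12)
W = -36/119 (W = (3 + 3)²/(-119) = 6²*(-1/119) = 36*(-1/119) = -36/119 ≈ -0.30252)
(N(12) + y)*W = (5 - 12)*(-36/119) = -7*(-36/119) = 36/17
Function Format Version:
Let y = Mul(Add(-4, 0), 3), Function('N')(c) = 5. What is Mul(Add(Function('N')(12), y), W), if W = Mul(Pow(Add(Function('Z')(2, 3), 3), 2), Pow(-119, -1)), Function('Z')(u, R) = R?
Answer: Rational(36, 17) ≈ 2.1176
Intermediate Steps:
y = -12 (y = Mul(-4, 3) = -12)
W = Rational(-36, 119) (W = Mul(Pow(Add(3, 3), 2), Pow(-119, -1)) = Mul(Pow(6, 2), Rational(-1, 119)) = Mul(36, Rational(-1, 119)) = Rational(-36, 119) ≈ -0.30252)
Mul(Add(Function('N')(12), y), W) = Mul(Add(5, -12), Rational(-36, 119)) = Mul(-7, Rational(-36, 119)) = Rational(36, 17)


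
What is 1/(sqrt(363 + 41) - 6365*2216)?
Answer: -6365/89776411336 - sqrt(101)/44888205668 ≈ -7.1122e-8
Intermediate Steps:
1/(sqrt(363 + 41) - 6365*2216) = (1/2216)/(sqrt(404) - 6365) = (1/2216)/(2*sqrt(101) - 6365) = (1/2216)/(-6365 + 2*sqrt(101)) = 1/(2216*(-6365 + 2*sqrt(101)))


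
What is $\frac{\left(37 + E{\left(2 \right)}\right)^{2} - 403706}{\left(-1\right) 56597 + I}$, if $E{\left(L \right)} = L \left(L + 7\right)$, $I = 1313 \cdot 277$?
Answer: $- \frac{400681}{307104} \approx -1.3047$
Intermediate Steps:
$I = 363701$
$E{\left(L \right)} = L \left(7 + L\right)$
$\frac{\left(37 + E{\left(2 \right)}\right)^{2} - 403706}{\left(-1\right) 56597 + I} = \frac{\left(37 + 2 \left(7 + 2\right)\right)^{2} - 403706}{\left(-1\right) 56597 + 363701} = \frac{\left(37 + 2 \cdot 9\right)^{2} - 403706}{-56597 + 363701} = \frac{\left(37 + 18\right)^{2} - 403706}{307104} = \left(55^{2} - 403706\right) \frac{1}{307104} = \left(3025 - 403706\right) \frac{1}{307104} = \left(-400681\right) \frac{1}{307104} = - \frac{400681}{307104}$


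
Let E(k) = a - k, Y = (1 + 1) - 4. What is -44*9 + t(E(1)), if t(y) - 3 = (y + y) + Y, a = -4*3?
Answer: -421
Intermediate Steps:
a = -12
Y = -2 (Y = 2 - 4 = -2)
E(k) = -12 - k
t(y) = 1 + 2*y (t(y) = 3 + ((y + y) - 2) = 3 + (2*y - 2) = 3 + (-2 + 2*y) = 1 + 2*y)
-44*9 + t(E(1)) = -44*9 + (1 + 2*(-12 - 1*1)) = -396 + (1 + 2*(-12 - 1)) = -396 + (1 + 2*(-13)) = -396 + (1 - 26) = -396 - 25 = -421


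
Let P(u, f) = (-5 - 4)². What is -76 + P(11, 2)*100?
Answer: 8024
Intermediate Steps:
P(u, f) = 81 (P(u, f) = (-9)² = 81)
-76 + P(11, 2)*100 = -76 + 81*100 = -76 + 8100 = 8024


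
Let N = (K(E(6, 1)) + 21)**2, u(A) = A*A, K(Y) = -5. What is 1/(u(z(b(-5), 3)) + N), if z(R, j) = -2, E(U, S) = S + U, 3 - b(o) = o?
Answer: 1/260 ≈ 0.0038462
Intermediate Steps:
b(o) = 3 - o
u(A) = A**2
N = 256 (N = (-5 + 21)**2 = 16**2 = 256)
1/(u(z(b(-5), 3)) + N) = 1/((-2)**2 + 256) = 1/(4 + 256) = 1/260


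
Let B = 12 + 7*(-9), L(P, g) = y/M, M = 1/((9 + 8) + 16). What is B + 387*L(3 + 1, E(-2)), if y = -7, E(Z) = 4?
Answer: -89448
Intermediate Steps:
M = 1/33 (M = 1/(17 + 16) = 1/33 ≈ 0.030303)
L(P, g) = -231 (L(P, g) = -7/1/33 = -7*33 = -231)
B = -51 (B = 12 - 63 = -51)
B + 387*L(3 + 1, E(-2)) = -51 + 387*(-231) = -51 - 89397 = -89448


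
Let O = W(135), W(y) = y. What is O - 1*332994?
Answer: -332859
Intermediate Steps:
O = 135
O - 1*332994 = 135 - 1*332994 = 135 - 332994 = -332859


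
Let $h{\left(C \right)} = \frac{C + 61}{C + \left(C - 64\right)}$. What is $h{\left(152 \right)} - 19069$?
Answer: $- \frac{1525449}{80} \approx -19068.0$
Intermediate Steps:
$h{\left(C \right)} = \frac{61 + C}{-64 + 2 C}$ ($h{\left(C \right)} = \frac{61 + C}{C + \left(-64 + C\right)} = \frac{61 + C}{-64 + 2 C}$)
$h{\left(152 \right)} - 19069 = \frac{61 + 152}{2 \left(-32 + 152\right)} - 19069 = \frac{1}{2} \cdot \frac{1}{120} \cdot 213 - 19069 = \frac{71}{80} - 19069 = - \frac{1525449}{80}$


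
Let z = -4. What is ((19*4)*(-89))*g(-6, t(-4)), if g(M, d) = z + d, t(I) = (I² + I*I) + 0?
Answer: -189392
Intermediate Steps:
t(I) = 2*I² (t(I) = (I² + I²) + 0 = 2*I² + 0 = 2*I²)
g(M, d) = -4 + d
((19*4)*(-89))*g(-6, t(-4)) = ((19*4)*(-89))*(-4 + 2*(-4)²) = (76*(-89))*(-4 + 2*16) = -6764*(-4 + 32) = -6764*28 = -189392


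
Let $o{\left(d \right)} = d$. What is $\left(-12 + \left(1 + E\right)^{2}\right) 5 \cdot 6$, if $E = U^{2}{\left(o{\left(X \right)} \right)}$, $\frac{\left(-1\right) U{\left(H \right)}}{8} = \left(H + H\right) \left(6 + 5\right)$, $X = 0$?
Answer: $-330$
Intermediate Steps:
$U{\left(H \right)} = - 176 H$ ($U{\left(H \right)} = - 8 \left(H + H\right) \left(6 + 5\right) = - 8 \cdot 2 H 11 = - 8 \cdot 22 H = - 176 H$)
$E = 0$ ($E = \left(\left(-176\right) 0\right)^{2} = 0^{2} = 0$)
$\left(-12 + \left(1 + E\right)^{2}\right) 5 \cdot 6 = \left(-12 + \left(1 + 0\right)^{2}\right) 5 \cdot 6 = \left(-12 + 1^{2}\right) 30 = \left(-12 + 1\right) 30 = \left(-11\right) 30 = -330$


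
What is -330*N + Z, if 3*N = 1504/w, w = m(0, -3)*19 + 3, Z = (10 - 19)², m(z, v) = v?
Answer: 84907/27 ≈ 3144.7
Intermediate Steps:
Z = 81 (Z = (-9)² = 81)
w = -54 (w = -3*19 + 3 = -57 + 3 = -54)
N = -752/81 (N = (1504/(-54))/3 = (1504*(-1/54))/3 = (⅓)*(-752/27) = -752/81 ≈ -9.2840)
-330*N + Z = -330*(-752/81) + 81 = 82720/27 + 81 = 84907/27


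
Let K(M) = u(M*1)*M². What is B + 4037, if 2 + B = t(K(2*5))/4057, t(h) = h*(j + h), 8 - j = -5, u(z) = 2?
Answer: 16412595/4057 ≈ 4045.5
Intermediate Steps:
j = 13 (j = 8 - 1*(-5) = 8 + 5 = 13)
K(M) = 2*M²
t(h) = h*(13 + h)
B = 34486/4057 (B = -2 + ((2*(2*5)²)*(13 + 2*(2*5)²))/4057 = -2 + ((2*10²)*(13 + 2*10²))*(1/4057) = -2 + ((2*100)*(13 + 2*100))*(1/4057) = -2 + (200*(13 + 200))*(1/4057) = -2 + (200*213)*(1/4057) = -2 + 42600*(1/4057) = -2 + 42600/4057 = 34486/4057 ≈ 8.5004)
B + 4037 = 34486/4057 + 4037 = 16412595/4057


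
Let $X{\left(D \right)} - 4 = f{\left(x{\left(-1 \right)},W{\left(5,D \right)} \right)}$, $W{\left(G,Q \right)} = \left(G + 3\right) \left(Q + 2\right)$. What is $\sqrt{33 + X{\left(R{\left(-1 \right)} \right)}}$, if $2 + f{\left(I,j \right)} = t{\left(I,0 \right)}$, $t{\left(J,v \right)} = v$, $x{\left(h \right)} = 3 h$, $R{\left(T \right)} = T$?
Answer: $\sqrt{35} \approx 5.9161$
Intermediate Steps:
$W{\left(G,Q \right)} = \left(2 + Q\right) \left(3 + G\right)$ ($W{\left(G,Q \right)} = \left(3 + G\right) \left(2 + Q\right) = \left(2 + Q\right) \left(3 + G\right)$)
$f{\left(I,j \right)} = -2$ ($f{\left(I,j \right)} = -2 + 0 = -2$)
$X{\left(D \right)} = 2$ ($X{\left(D \right)} = 4 - 2 = 2$)
$\sqrt{33 + X{\left(R{\left(-1 \right)} \right)}} = \sqrt{33 + 2} = \sqrt{35}$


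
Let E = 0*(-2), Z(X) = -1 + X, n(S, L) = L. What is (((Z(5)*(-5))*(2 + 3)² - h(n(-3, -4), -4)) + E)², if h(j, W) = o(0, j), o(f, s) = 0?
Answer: 250000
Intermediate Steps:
h(j, W) = 0
E = 0
(((Z(5)*(-5))*(2 + 3)² - h(n(-3, -4), -4)) + E)² = ((((-1 + 5)*(-5))*(2 + 3)² - 1*0) + 0)² = (((4*(-5))*5² + 0) + 0)² = ((-20*25 + 0) + 0)² = ((-500 + 0) + 0)² = (-500 + 0)² = (-500)² = 250000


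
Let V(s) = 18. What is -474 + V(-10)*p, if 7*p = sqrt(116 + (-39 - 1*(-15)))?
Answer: -474 + 36*sqrt(23)/7 ≈ -449.34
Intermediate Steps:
p = 2*sqrt(23)/7 (p = sqrt(116 + (-39 - 1*(-15)))/7 = sqrt(116 + (-39 + 15))/7 = sqrt(116 - 24)/7 = sqrt(92)/7 = (2*sqrt(23))/7 = 2*sqrt(23)/7 ≈ 1.3702)
-474 + V(-10)*p = -474 + 18*(2*sqrt(23)/7) = -474 + 36*sqrt(23)/7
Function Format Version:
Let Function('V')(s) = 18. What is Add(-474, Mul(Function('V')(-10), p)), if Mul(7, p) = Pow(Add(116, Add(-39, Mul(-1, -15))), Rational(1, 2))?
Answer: Add(-474, Mul(Rational(36, 7), Pow(23, Rational(1, 2)))) ≈ -449.34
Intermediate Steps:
p = Mul(Rational(2, 7), Pow(23, Rational(1, 2))) (p = Mul(Rational(1, 7), Pow(Add(116, Add(-39, Mul(-1, -15))), Rational(1, 2))) = Mul(Rational(1, 7), Pow(Add(116, Add(-39, 15)), Rational(1, 2))) = Mul(Rational(1, 7), Pow(Add(116, -24), Rational(1, 2))) = Mul(Rational(1, 7), Pow(92, Rational(1, 2))) = Mul(Rational(1, 7), Mul(2, Pow(23, Rational(1, 2)))) = Mul(Rational(2, 7), Pow(23, Rational(1, 2))) ≈ 1.3702)
Add(-474, Mul(Function('V')(-10), p)) = Add(-474, Mul(18, Mul(Rational(2, 7), Pow(23, Rational(1, 2))))) = Add(-474, Mul(Rational(36, 7), Pow(23, Rational(1, 2))))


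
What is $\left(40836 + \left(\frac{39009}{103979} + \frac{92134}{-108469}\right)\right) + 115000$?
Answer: $\frac{1757590689125271}{11278498151} \approx 1.5584 \cdot 10^{5}$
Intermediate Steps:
$\left(40836 + \left(\frac{39009}{103979} + \frac{92134}{-108469}\right)\right) + 115000 = \left(40836 + \left(39009 \cdot \frac{1}{103979} + 92134 \left(- \frac{1}{108469}\right)\right)\right) + 115000 = \left(40836 + \left(\frac{39009}{103979} - \frac{92134}{108469}\right)\right) + 115000 = \left(40836 - \frac{5348733965}{11278498151}\right) + 115000 = \frac{460563401760271}{11278498151} + 115000 = \frac{1757590689125271}{11278498151}$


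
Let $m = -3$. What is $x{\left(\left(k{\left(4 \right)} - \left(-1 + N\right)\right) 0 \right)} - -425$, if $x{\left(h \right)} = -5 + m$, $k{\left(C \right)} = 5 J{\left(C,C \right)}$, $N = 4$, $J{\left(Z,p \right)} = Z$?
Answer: $417$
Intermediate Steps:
$k{\left(C \right)} = 5 C$
$x{\left(h \right)} = -8$ ($x{\left(h \right)} = -5 - 3 = -8$)
$x{\left(\left(k{\left(4 \right)} - \left(-1 + N\right)\right) 0 \right)} - -425 = -8 - -425 = -8 + 425 = 417$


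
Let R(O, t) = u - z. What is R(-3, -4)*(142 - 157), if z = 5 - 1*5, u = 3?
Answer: -45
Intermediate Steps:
z = 0 (z = 5 - 5 = 0)
R(O, t) = 3 (R(O, t) = 3 - 1*0 = 3 + 0 = 3)
R(-3, -4)*(142 - 157) = 3*(142 - 157) = 3*(-15) = -45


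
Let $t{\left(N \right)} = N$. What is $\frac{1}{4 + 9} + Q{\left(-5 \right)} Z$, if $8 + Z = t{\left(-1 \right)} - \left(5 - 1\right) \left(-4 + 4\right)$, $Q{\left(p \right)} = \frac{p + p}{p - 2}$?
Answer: $- \frac{1163}{91} \approx -12.78$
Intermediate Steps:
$Q{\left(p \right)} = \frac{2 p}{-2 + p}$
$Z = -9$ ($Z = -8 - \left(1 + \left(5 - 1\right) \left(-4 + 4\right)\right) = -8 - \left(1 + 4 \cdot 0\right) = -8 - 1 = -9$)
$\frac{1}{4 + 9} + Q{\left(-5 \right)} Z = \frac{1}{4 + 9} + 2 \left(-5\right) \frac{1}{-2 - 5} \left(-9\right) = \frac{1}{13} + 2 \left(-5\right) \frac{1}{-7} \left(-9\right) = \frac{1}{13} + 2 \left(-5\right) \left(- \frac{1}{7}\right) \left(-9\right) = \frac{1}{13} + \frac{10}{7} \left(-9\right) = \frac{1}{13} - \frac{90}{7} = - \frac{1163}{91}$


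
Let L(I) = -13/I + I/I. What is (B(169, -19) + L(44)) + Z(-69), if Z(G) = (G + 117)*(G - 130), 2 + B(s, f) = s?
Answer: -412909/44 ≈ -9384.3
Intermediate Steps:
B(s, f) = -2 + s
L(I) = 1 - 13/I (L(I) = -13/I + 1 = 1 - 13/I)
Z(G) = (-130 + G)*(117 + G) (Z(G) = (117 + G)*(-130 + G) = (-130 + G)*(117 + G))
(B(169, -19) + L(44)) + Z(-69) = ((-2 + 169) + (-13 + 44)/44) + (-15210 + (-69)**2 - 13*(-69)) = (167 + (1/44)*31) + (-15210 + 4761 + 897) = (167 + 31/44) - 9552 = 7379/44 - 9552 = -412909/44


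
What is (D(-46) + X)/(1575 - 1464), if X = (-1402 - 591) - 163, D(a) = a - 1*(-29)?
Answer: -2173/111 ≈ -19.577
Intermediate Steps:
D(a) = 29 + a (D(a) = a + 29 = 29 + a)
X = -2156 (X = -1993 - 163 = -2156)
(D(-46) + X)/(1575 - 1464) = ((29 - 46) - 2156)/(1575 - 1464) = (-17 - 2156)/111 = -2173*1/111 = -2173/111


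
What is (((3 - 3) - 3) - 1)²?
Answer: 16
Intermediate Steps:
(((3 - 3) - 3) - 1)² = ((0 - 3) - 1)² = (-3 - 1)² = (-4)² = 16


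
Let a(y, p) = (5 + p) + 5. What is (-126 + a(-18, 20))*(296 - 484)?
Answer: 18048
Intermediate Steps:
a(y, p) = 10 + p
(-126 + a(-18, 20))*(296 - 484) = (-126 + (10 + 20))*(296 - 484) = (-126 + 30)*(-188) = -96*(-188) = 18048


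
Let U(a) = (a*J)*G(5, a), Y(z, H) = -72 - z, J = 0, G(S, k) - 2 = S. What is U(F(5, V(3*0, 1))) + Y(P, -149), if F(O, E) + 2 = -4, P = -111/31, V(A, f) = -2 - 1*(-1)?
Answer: -2121/31 ≈ -68.419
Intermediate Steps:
G(S, k) = 2 + S
V(A, f) = -1 (V(A, f) = -2 + 1 = -1)
P = -111/31 (P = -111*1/31 = -111/31 ≈ -3.5806)
F(O, E) = -6 (F(O, E) = -2 - 4 = -6)
U(a) = 0 (U(a) = (a*0)*(2 + 5) = 0*7 = 0)
U(F(5, V(3*0, 1))) + Y(P, -149) = 0 + (-72 - 1*(-111/31)) = 0 + (-72 + 111/31) = 0 - 2121/31 = -2121/31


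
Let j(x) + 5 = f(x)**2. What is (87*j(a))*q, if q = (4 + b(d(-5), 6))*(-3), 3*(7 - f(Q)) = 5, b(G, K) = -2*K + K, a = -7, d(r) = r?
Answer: 12238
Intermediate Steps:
b(G, K) = -K
f(Q) = 16/3 (f(Q) = 7 - 1/3*5 = 7 - 5/3 = 16/3)
q = 6 (q = (4 - 1*6)*(-3) = (4 - 6)*(-3) = -2*(-3) = 6)
j(x) = 211/9 (j(x) = -5 + (16/3)**2 = -5 + 256/9 = 211/9)
(87*j(a))*q = (87*(211/9))*6 = (6119/3)*6 = 12238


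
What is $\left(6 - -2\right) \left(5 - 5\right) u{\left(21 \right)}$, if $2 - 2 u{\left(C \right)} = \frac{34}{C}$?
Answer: $0$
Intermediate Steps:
$u{\left(C \right)} = 1 - \frac{17}{C}$ ($u{\left(C \right)} = 1 - \frac{34 \frac{1}{C}}{2} = 1 - \frac{17}{C}$)
$\left(6 - -2\right) \left(5 - 5\right) u{\left(21 \right)} = \left(6 - -2\right) \left(5 - 5\right) \frac{-17 + 21}{21} = \left(6 + 2\right) 0 \cdot \frac{1}{21} \cdot 4 = 8 \cdot 0 \cdot \frac{4}{21} = 0 \cdot \frac{4}{21} = 0$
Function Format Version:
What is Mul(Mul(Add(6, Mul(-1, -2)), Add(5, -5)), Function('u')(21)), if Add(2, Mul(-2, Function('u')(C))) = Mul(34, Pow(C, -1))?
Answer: 0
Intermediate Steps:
Function('u')(C) = Add(1, Mul(-17, Pow(C, -1))) (Function('u')(C) = Add(1, Mul(Rational(-1, 2), Mul(34, Pow(C, -1)))) = Add(1, Mul(-17, Pow(C, -1))))
Mul(Mul(Add(6, Mul(-1, -2)), Add(5, -5)), Function('u')(21)) = Mul(Mul(Add(6, Mul(-1, -2)), Add(5, -5)), Mul(Pow(21, -1), Add(-17, 21))) = Mul(Mul(Add(6, 2), 0), Mul(Rational(1, 21), 4)) = Mul(Mul(8, 0), Rational(4, 21)) = Mul(0, Rational(4, 21)) = 0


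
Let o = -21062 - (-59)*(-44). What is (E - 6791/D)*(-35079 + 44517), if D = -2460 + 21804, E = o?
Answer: -55375304303/248 ≈ -2.2329e+8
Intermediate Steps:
o = -23658 (o = -21062 - 1*2596 = -21062 - 2596 = -23658)
E = -23658
D = 19344
(E - 6791/D)*(-35079 + 44517) = (-23658 - 6791/19344)*(-35079 + 44517) = (-23658 - 6791*1/19344)*9438 = (-23658 - 6791/19344)*9438 = -457647143/19344*9438 = -55375304303/248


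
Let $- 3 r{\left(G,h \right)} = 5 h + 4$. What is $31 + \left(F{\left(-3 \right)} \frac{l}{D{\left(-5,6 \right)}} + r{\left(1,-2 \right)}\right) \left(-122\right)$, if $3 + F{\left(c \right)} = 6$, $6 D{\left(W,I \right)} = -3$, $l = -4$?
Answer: $-3141$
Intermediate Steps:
$D{\left(W,I \right)} = - \frac{1}{2}$ ($D{\left(W,I \right)} = \frac{1}{6} \left(-3\right) = - \frac{1}{2}$)
$F{\left(c \right)} = 3$ ($F{\left(c \right)} = -3 + 6 = 3$)
$r{\left(G,h \right)} = - \frac{4}{3} - \frac{5 h}{3}$ ($r{\left(G,h \right)} = - \frac{5 h + 4}{3} = - \frac{4 + 5 h}{3} = - \frac{4}{3} - \frac{5 h}{3}$)
$31 + \left(F{\left(-3 \right)} \frac{l}{D{\left(-5,6 \right)}} + r{\left(1,-2 \right)}\right) \left(-122\right) = 31 + \left(3 \left(- \frac{4}{- \frac{1}{2}}\right) - -2\right) \left(-122\right) = 31 + \left(3 \left(\left(-4\right) \left(-2\right)\right) + \left(- \frac{4}{3} + \frac{10}{3}\right)\right) \left(-122\right) = 31 + \left(3 \cdot 8 + 2\right) \left(-122\right) = 31 + \left(24 + 2\right) \left(-122\right) = 31 + 26 \left(-122\right) = 31 - 3172 = -3141$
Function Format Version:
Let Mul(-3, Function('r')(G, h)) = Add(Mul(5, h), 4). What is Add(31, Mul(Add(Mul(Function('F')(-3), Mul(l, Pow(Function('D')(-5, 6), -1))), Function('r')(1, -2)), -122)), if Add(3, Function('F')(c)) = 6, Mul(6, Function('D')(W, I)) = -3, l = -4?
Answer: -3141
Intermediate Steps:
Function('D')(W, I) = Rational(-1, 2) (Function('D')(W, I) = Mul(Rational(1, 6), -3) = Rational(-1, 2))
Function('F')(c) = 3 (Function('F')(c) = Add(-3, 6) = 3)
Function('r')(G, h) = Add(Rational(-4, 3), Mul(Rational(-5, 3), h)) (Function('r')(G, h) = Mul(Rational(-1, 3), Add(Mul(5, h), 4)) = Mul(Rational(-1, 3), Add(4, Mul(5, h))) = Add(Rational(-4, 3), Mul(Rational(-5, 3), h)))
Add(31, Mul(Add(Mul(Function('F')(-3), Mul(l, Pow(Function('D')(-5, 6), -1))), Function('r')(1, -2)), -122)) = Add(31, Mul(Add(Mul(3, Mul(-4, Pow(Rational(-1, 2), -1))), Add(Rational(-4, 3), Mul(Rational(-5, 3), -2))), -122)) = Add(31, Mul(Add(Mul(3, Mul(-4, -2)), Add(Rational(-4, 3), Rational(10, 3))), -122)) = Add(31, Mul(Add(Mul(3, 8), 2), -122)) = Add(31, Mul(Add(24, 2), -122)) = Add(31, Mul(26, -122)) = Add(31, -3172) = -3141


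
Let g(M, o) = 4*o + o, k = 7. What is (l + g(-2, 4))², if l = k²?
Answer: 4761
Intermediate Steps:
g(M, o) = 5*o
l = 49 (l = 7² = 49)
(l + g(-2, 4))² = (49 + 5*4)² = (49 + 20)² = 69² = 4761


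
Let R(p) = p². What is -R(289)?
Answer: -83521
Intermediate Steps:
-R(289) = -1*289² = -1*83521 = -83521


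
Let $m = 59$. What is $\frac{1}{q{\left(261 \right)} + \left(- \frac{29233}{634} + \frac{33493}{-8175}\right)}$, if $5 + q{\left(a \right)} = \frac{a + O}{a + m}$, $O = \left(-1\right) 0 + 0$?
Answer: $- \frac{165854400}{9020855789} \approx -0.018386$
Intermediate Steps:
$O = 0$ ($O = 0 + 0 = 0$)
$q{\left(a \right)} = -5 + \frac{a}{59 + a}$ ($q{\left(a \right)} = -5 + \frac{a + 0}{a + 59} = -5 + \frac{a}{59 + a}$)
$\frac{1}{q{\left(261 \right)} + \left(- \frac{29233}{634} + \frac{33493}{-8175}\right)} = \frac{1}{\frac{-295 - 1044}{59 + 261} + \left(- \frac{29233}{634} + \frac{33493}{-8175}\right)} = \frac{1}{\frac{-295 - 1044}{320} + \left(\left(-29233\right) \frac{1}{634} + 33493 \left(- \frac{1}{8175}\right)\right)} = \frac{1}{\frac{1}{320} \left(-1339\right) - \frac{260214337}{5182950}} = \frac{1}{- \frac{1339}{320} - \frac{260214337}{5182950}} = \frac{1}{- \frac{9020855789}{165854400}} = - \frac{165854400}{9020855789}$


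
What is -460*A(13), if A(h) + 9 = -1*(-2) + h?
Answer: -2760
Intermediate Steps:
A(h) = -7 + h (A(h) = -9 + (-1*(-2) + h) = -9 + (2 + h) = -7 + h)
-460*A(13) = -460*(-7 + 13) = -460*6 = -92*30 = -2760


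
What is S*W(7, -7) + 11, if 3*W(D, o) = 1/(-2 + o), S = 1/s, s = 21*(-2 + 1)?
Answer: 6238/567 ≈ 11.002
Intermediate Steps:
s = -21 (s = 21*(-1) = -21)
S = -1/21 (S = 1/(-21) = -1/21 ≈ -0.047619)
W(D, o) = 1/(3*(-2 + o))
S*W(7, -7) + 11 = -1/(63*(-2 - 7)) + 11 = -1/(63*(-9)) + 11 = -(-1)/(63*9) + 11 = -1/21*(-1/27) + 11 = 1/567 + 11 = 6238/567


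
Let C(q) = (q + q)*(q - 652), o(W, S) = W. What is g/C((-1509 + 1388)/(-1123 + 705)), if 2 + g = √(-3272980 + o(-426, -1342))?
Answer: 1444/272415 - 722*I*√3273406/272415 ≈ 0.0053007 - 4.7952*I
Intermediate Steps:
C(q) = 2*q*(-652 + q) (C(q) = (2*q)*(-652 + q) = 2*q*(-652 + q))
g = -2 + I*√3273406 (g = -2 + √(-3272980 - 426) = -2 + √(-3273406) = -2 + I*√3273406 ≈ -2.0 + 1809.3*I)
g/C((-1509 + 1388)/(-1123 + 705)) = (-2 + I*√3273406)/((2*((-1509 + 1388)/(-1123 + 705))*(-652 + (-1509 + 1388)/(-1123 + 705)))) = (-2 + I*√3273406)/((2*(-121/(-418))*(-652 - 121/(-418)))) = (-2 + I*√3273406)/((2*(-121*(-1/418))*(-652 - 121*(-1/418)))) = (-2 + I*√3273406)/((2*(11/38)*(-652 + 11/38))) = (-2 + I*√3273406)/((2*(11/38)*(-24765/38))) = (-2 + I*√3273406)/(-272415/722) = (-2 + I*√3273406)*(-722/272415) = 1444/272415 - 722*I*√3273406/272415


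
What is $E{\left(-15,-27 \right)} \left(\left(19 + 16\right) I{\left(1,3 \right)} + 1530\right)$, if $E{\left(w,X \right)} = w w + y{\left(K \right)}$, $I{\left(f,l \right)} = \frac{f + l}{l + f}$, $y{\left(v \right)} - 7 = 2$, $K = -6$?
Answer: $366210$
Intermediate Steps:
$y{\left(v \right)} = 9$ ($y{\left(v \right)} = 7 + 2 = 9$)
$I{\left(f,l \right)} = 1$ ($I{\left(f,l \right)} = \frac{f + l}{f + l} = 1$)
$E{\left(w,X \right)} = 9 + w^{2}$ ($E{\left(w,X \right)} = w w + 9 = w^{2} + 9 = 9 + w^{2}$)
$E{\left(-15,-27 \right)} \left(\left(19 + 16\right) I{\left(1,3 \right)} + 1530\right) = \left(9 + \left(-15\right)^{2}\right) \left(\left(19 + 16\right) 1 + 1530\right) = \left(9 + 225\right) \left(35 \cdot 1 + 1530\right) = 234 \left(35 + 1530\right) = 234 \cdot 1565 = 366210$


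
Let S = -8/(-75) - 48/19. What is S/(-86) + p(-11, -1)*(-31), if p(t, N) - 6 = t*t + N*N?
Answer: -243137476/61275 ≈ -3968.0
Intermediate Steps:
p(t, N) = 6 + N² + t² (p(t, N) = 6 + (t*t + N*N) = 6 + (t² + N²) = 6 + (N² + t²) = 6 + N² + t²)
S = -3448/1425 (S = -8*(-1/75) - 48*1/19 = 8/75 - 48/19 = -3448/1425 ≈ -2.4196)
S/(-86) + p(-11, -1)*(-31) = -3448/1425/(-86) + (6 + (-1)² + (-11)²)*(-31) = -3448/1425*(-1/86) + (6 + 1 + 121)*(-31) = 1724/61275 + 128*(-31) = 1724/61275 - 3968 = -243137476/61275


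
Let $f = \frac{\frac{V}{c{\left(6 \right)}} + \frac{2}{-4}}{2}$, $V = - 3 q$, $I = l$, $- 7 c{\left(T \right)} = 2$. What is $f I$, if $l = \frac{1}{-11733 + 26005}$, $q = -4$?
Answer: $- \frac{85}{57088} \approx -0.0014889$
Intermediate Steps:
$l = \frac{1}{14272} \approx 7.0067 \cdot 10^{-5}$
$c{\left(T \right)} = - \frac{2}{7}$ ($c{\left(T \right)} = \left(- \frac{1}{7}\right) 2 = - \frac{2}{7}$)
$I = \frac{1}{14272} \approx 7.0067 \cdot 10^{-5}$
$V = 12$ ($V = \left(-3\right) \left(-4\right) = 12$)
$f = - \frac{85}{4}$ ($f = \frac{\frac{12}{- \frac{2}{7}} + \frac{2}{-4}}{2} = \left(12 \left(- \frac{7}{2}\right) + 2 \left(- \frac{1}{4}\right)\right) \frac{1}{2} = \left(-42 - \frac{1}{2}\right) \frac{1}{2} = \left(- \frac{85}{2}\right) \frac{1}{2} = - \frac{85}{4} \approx -21.25$)
$f I = \left(- \frac{85}{4}\right) \frac{1}{14272} = - \frac{85}{57088}$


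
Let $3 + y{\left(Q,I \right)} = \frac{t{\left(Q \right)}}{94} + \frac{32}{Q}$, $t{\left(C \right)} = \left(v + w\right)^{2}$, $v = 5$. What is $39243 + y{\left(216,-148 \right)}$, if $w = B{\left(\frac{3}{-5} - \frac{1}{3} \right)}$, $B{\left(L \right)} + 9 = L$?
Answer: $\frac{1244901914}{31725} \approx 39240.0$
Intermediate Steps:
$B{\left(L \right)} = -9 + L$
$w = - \frac{149}{15}$ ($w = -9 + \left(\frac{3}{-5} - \frac{1}{3}\right) = -9 + \left(3 \left(- \frac{1}{5}\right) - \frac{1}{3}\right) = -9 - \frac{14}{15} = - \frac{149}{15} \approx -9.9333$)
$t{\left(C \right)} = \frac{5476}{225}$ ($t{\left(C \right)} = \left(5 - \frac{149}{15}\right)^{2} = \left(- \frac{74}{15}\right)^{2} = \frac{5476}{225}$)
$y{\left(Q,I \right)} = - \frac{28987}{10575} + \frac{32}{Q}$ ($y{\left(Q,I \right)} = -3 + \left(\frac{5476}{225 \cdot 94} + \frac{32}{Q}\right) = -3 + \left(\frac{5476}{225} \cdot \frac{1}{94} + \frac{32}{Q}\right) = -3 + \left(\frac{2738}{10575} + \frac{32}{Q}\right) = - \frac{28987}{10575} + \frac{32}{Q}$)
$39243 + y{\left(216,-148 \right)} = 39243 - \left(\frac{28987}{10575} - \frac{32}{216}\right) = 39243 + \left(- \frac{28987}{10575} + 32 \cdot \frac{1}{216}\right) = 39243 + \left(- \frac{28987}{10575} + \frac{4}{27}\right) = 39243 - \frac{82261}{31725} = \frac{1244901914}{31725}$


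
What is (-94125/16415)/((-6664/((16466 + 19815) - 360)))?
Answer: 39777225/1286936 ≈ 30.908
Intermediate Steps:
(-94125/16415)/((-6664/((16466 + 19815) - 360))) = (-94125*1/16415)/((-6664/(36281 - 360))) = -18825/(3283*((-6664/35921))) = -18825/(3283*((-6664*1/35921))) = -18825/(3283*(-392/2113)) = -18825/3283*(-2113/392) = 39777225/1286936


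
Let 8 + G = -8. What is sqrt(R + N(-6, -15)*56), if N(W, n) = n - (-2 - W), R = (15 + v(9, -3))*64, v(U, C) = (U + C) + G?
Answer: 2*I*sqrt(186) ≈ 27.276*I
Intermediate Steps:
G = -16 (G = -8 - 8 = -16)
v(U, C) = -16 + C + U (v(U, C) = (U + C) - 16 = (C + U) - 16 = -16 + C + U)
R = 320 (R = (15 + (-16 - 3 + 9))*64 = (15 - 10)*64 = 5*64 = 320)
N(W, n) = 2 + W + n (N(W, n) = n + (2 + W) = 2 + W + n)
sqrt(R + N(-6, -15)*56) = sqrt(320 + (2 - 6 - 15)*56) = sqrt(320 - 19*56) = sqrt(320 - 1064) = sqrt(-744) = 2*I*sqrt(186)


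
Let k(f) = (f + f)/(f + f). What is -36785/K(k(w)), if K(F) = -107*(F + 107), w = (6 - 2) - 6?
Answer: 36785/11556 ≈ 3.1832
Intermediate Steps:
w = -2 (w = 4 - 6 = -2)
k(f) = 1 (k(f) = (2*f)/((2*f)) = (2*f)*(1/(2*f)) = 1)
K(F) = -11449 - 107*F (K(F) = -107*(107 + F) = -11449 - 107*F)
-36785/K(k(w)) = -36785/(-11449 - 107*1) = -36785/(-11449 - 107) = -36785/(-11556) = -36785*(-1/11556) = 36785/11556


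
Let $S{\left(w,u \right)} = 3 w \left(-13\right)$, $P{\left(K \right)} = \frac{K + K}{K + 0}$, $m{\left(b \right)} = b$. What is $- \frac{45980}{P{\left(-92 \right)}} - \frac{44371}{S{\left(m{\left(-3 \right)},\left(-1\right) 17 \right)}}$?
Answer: $- \frac{2734201}{117} \approx -23369.0$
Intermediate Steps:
$P{\left(K \right)} = 2$ ($P{\left(K \right)} = \frac{2 K}{K} = 2$)
$S{\left(w,u \right)} = - 39 w$
$- \frac{45980}{P{\left(-92 \right)}} - \frac{44371}{S{\left(m{\left(-3 \right)},\left(-1\right) 17 \right)}} = - \frac{45980}{2} - \frac{44371}{\left(-39\right) \left(-3\right)} = \left(-45980\right) \frac{1}{2} - \frac{44371}{117} = -22990 - \frac{44371}{117} = - \frac{2734201}{117}$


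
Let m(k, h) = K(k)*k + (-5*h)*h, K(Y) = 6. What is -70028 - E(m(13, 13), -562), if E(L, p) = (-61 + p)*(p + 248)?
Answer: -265650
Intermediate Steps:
m(k, h) = -5*h² + 6*k (m(k, h) = 6*k + (-5*h)*h = 6*k - 5*h² = -5*h² + 6*k)
E(L, p) = (-61 + p)*(248 + p)
-70028 - E(m(13, 13), -562) = -70028 - (-15128 + (-562)² + 187*(-562)) = -70028 - (-15128 + 315844 - 105094) = -70028 - 1*195622 = -70028 - 195622 = -265650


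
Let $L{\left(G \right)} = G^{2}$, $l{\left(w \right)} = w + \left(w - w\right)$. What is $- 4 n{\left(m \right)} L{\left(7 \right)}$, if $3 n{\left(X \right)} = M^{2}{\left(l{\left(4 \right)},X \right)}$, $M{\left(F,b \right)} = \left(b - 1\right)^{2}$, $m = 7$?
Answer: $-84672$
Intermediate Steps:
$l{\left(w \right)} = w$ ($l{\left(w \right)} = w + 0 = w$)
$M{\left(F,b \right)} = \left(-1 + b\right)^{2}$
$n{\left(X \right)} = \frac{\left(-1 + X\right)^{4}}{3}$ ($n{\left(X \right)} = \frac{\left(\left(-1 + X\right)^{2}\right)^{2}}{3} = \frac{\left(-1 + X\right)^{4}}{3}$)
$- 4 n{\left(m \right)} L{\left(7 \right)} = - 4 \frac{\left(-1 + 7\right)^{4}}{3} \cdot 7^{2} = - 4 \frac{6^{4}}{3} \cdot 49 = - 4 \cdot \frac{1}{3} \cdot 1296 \cdot 49 = \left(-4\right) 432 \cdot 49 = \left(-1728\right) 49 = -84672$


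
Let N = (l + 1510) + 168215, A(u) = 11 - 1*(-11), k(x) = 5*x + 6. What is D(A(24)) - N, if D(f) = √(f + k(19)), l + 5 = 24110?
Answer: -193830 + √123 ≈ -1.9382e+5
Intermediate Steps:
l = 24105 (l = -5 + 24110 = 24105)
k(x) = 6 + 5*x
A(u) = 22 (A(u) = 11 + 11 = 22)
D(f) = √(101 + f) (D(f) = √(f + (6 + 5*19)) = √(f + (6 + 95)) = √(f + 101) = √(101 + f))
N = 193830 (N = (24105 + 1510) + 168215 = 25615 + 168215 = 193830)
D(A(24)) - N = √(101 + 22) - 1*193830 = √123 - 193830 = -193830 + √123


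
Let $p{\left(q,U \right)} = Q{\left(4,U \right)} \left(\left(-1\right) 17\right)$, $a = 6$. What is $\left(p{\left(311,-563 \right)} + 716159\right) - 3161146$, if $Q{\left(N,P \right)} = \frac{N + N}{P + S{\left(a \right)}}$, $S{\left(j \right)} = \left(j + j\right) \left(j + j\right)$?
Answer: $- \frac{1024449417}{419} \approx -2.445 \cdot 10^{6}$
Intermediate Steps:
$S{\left(j \right)} = 4 j^{2}$ ($S{\left(j \right)} = 2 j 2 j = 4 j^{2}$)
$Q{\left(N,P \right)} = \frac{2 N}{144 + P}$ ($Q{\left(N,P \right)} = \frac{N + N}{P + 4 \cdot 6^{2}} = \frac{2 N}{P + 4 \cdot 36} = \frac{2 N}{P + 144} = \frac{2 N}{144 + P}$)
$p{\left(q,U \right)} = - \frac{136}{144 + U}$ ($p{\left(q,U \right)} = 2 \cdot 4 \frac{1}{144 + U} \left(\left(-1\right) 17\right) = \frac{8}{144 + U} \left(-17\right) = - \frac{136}{144 + U}$)
$\left(p{\left(311,-563 \right)} + 716159\right) - 3161146 = \left(- \frac{136}{144 - 563} + 716159\right) - 3161146 = \left(- \frac{136}{-419} + 716159\right) - 3161146 = \left(\left(-136\right) \left(- \frac{1}{419}\right) + 716159\right) - 3161146 = \left(\frac{136}{419} + 716159\right) - 3161146 = \frac{300070757}{419} - 3161146 = - \frac{1024449417}{419}$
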